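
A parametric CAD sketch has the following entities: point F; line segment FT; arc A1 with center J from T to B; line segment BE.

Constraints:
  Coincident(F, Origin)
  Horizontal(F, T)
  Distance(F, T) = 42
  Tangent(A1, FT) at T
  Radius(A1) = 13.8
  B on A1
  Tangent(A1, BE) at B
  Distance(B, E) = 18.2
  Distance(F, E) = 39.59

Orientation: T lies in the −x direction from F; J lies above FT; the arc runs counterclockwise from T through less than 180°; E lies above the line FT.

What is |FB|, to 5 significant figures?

30.739

Checks: |JB| = 13.80 ✓; ∠(JB, BE) = 90.00° ✓; |BE| = 18.20 ✓; |FE| = 39.59 ✓.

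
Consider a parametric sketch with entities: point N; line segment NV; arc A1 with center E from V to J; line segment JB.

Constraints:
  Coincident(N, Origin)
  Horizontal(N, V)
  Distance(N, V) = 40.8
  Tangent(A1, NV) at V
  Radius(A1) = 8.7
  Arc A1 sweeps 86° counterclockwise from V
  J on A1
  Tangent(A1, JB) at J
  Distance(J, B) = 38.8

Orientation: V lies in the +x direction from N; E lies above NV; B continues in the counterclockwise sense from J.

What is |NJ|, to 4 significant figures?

50.14

N is at the origin; N and V share the same y with |NV| = 40.8 and V on the +x side, so V = (40.80, 0.000). A1 meets NV tangentially, so EV is at right angles to NV, so E = V + (0, 8.7) = (40.80, 8.700). On A1, V sits at bearing -90° from E; an 86° counterclockwise sweep puts J at bearing -4°, so J = E + 8.7·(cos -4°, sin -4°) = (49.48, 8.093). Then |NJ| = |J − N| = 50.14.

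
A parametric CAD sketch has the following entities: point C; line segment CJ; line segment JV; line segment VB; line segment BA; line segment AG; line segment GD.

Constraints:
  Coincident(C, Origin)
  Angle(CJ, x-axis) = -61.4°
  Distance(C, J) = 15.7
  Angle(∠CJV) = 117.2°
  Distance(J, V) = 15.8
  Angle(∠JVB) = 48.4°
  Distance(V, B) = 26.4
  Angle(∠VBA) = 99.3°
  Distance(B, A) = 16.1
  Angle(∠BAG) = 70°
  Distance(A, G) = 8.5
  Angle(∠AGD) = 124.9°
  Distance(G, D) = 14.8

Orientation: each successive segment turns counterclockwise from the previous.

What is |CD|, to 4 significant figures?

13.19

∠BAG = 70.0° gives AG at -36.30° from the x-axis; with |AG| = 8.5, G = (-1.238, -8.056). ∠AGD = 124.9° gives GD at 18.80° from the x-axis; with |GD| = 14.8, D = (12.77, -3.286). Then |CD| = |D − C| = 13.19.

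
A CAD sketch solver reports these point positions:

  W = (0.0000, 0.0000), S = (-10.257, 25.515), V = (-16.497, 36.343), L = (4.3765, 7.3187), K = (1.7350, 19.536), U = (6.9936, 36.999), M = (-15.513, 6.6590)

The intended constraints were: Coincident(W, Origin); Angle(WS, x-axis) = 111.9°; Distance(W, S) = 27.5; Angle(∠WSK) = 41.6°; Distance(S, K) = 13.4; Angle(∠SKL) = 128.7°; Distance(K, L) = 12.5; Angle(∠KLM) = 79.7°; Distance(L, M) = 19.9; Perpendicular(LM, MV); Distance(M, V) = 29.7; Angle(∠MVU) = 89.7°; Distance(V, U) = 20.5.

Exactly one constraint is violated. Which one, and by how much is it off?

Distance(V, U) = 20.5 — off by 3.00.

W = (0.00, 0.00) ✓; WS at 111.9° ✓; |WS| = 27.50 ✓; ∠WSK = 41.60° ✓; |SK| = 13.40 ✓; ∠SKL = 128.7° ✓; |KL| = 12.50 ✓; ∠KLM = 79.70° ✓; |LM| = 19.90 ✓; ∠(LM, MV) = 90.00° ✓; |MV| = 29.70 ✓; ∠MVU = 89.70° ✓; |VU| = 23.50 ✗.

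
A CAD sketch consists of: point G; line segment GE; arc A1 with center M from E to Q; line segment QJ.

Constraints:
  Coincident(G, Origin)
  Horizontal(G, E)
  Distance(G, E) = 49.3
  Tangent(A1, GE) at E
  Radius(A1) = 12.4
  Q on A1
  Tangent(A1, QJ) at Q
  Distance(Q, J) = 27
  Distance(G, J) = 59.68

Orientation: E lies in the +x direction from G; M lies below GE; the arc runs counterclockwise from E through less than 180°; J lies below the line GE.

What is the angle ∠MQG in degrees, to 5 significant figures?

145.62°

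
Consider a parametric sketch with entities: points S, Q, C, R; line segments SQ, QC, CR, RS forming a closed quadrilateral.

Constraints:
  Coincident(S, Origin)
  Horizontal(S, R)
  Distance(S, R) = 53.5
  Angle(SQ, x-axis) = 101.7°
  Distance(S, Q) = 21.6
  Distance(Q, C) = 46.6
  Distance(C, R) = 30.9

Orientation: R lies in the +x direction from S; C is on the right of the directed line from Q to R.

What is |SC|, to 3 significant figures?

29.6

S is at the origin; SR is horizontal with |SR| = 53.5 and R in +x, so R = (53.5, 0). SQ runs at 101.7° with |SQ| = 21.6, so Q = (-4.38, 21.2). C is determined by |QC| = 46.6 and |CR| = 30.9 together: it lies at the intersection of circle(Q, 46.6) and circle(R, 30.9). With |QR| = 61.6, the foot of the radical line on QR is 40.7 from Q and the perpendicular offset is √(46.6² − 40.7²) = 22.7. Taking the right-of-QR solution: C = (26.0, -14.2).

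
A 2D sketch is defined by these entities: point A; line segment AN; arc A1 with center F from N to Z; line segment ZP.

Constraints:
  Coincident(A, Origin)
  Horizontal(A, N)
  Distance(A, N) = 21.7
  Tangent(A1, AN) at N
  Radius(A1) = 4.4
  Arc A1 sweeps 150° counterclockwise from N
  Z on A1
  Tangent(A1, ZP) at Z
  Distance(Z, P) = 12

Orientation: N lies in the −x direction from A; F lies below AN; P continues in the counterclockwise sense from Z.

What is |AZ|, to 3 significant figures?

25.3

A is at the origin; AN is horizontal with |AN| = 21.7 and N on the −x side, so N = (-21.7, 0.00). Tangency of A1 to AN means the radius FN is perpendicular to AN, so F = N + (0, -4.4) = (-21.7, -4.40). On A1, N sits at bearing 90° from F; a 150° counterclockwise sweep puts Z at bearing 240°, so Z = F + 4.4·(cos 240°, sin 240°) = (-23.9, -8.21). Then |AZ| = |Z − A| = 25.3.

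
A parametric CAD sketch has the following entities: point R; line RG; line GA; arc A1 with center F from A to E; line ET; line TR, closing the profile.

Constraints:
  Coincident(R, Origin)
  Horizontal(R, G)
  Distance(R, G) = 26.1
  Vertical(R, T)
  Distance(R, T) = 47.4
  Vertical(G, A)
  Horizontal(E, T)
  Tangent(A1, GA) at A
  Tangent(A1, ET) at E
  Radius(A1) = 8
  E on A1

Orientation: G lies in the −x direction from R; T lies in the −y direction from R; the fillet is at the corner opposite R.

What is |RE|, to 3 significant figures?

50.7

R is at the origin; RG is horizontal with |RG| = 26.1 and G on the −x side, so G = (-26.1, 0.00). R and T share the same x with |RT| = 47.4 and T on the −y side, so T = (0.00, -47.4). The virtual corner opposite R is at (-26.1, -47.4). The tangent condition forces FA to be normal to GA and tangency of A1 to ET means the radius FE is perpendicular to ET, with radius 8.0, so the center F sits 8.0 in from both sides at F = (-18.1, -39.4). That places the tangent points at A = (-26.1, -39.4) on GA and E = (-18.1, -47.4) on ET. Then |RE| = |E − R| = 50.7.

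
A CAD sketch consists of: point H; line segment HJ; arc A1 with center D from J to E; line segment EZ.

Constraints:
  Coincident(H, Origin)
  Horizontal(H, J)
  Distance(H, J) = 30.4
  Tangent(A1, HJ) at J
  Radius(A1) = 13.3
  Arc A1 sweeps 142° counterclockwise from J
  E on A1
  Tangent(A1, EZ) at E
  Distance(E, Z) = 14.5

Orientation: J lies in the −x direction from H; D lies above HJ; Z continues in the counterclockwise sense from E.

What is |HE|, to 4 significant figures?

32.54

The tangent condition forces DJ to be normal to HJ, so D = J + (0, 13.3) = (-30.40, 13.30). On A1, J sits at bearing -90° from D; a 142° counterclockwise sweep puts E at bearing 52°, so E = D + 13.3·(cos 52°, sin 52°) = (-22.21, 23.78). Then |HE| = |E − H| = 32.54.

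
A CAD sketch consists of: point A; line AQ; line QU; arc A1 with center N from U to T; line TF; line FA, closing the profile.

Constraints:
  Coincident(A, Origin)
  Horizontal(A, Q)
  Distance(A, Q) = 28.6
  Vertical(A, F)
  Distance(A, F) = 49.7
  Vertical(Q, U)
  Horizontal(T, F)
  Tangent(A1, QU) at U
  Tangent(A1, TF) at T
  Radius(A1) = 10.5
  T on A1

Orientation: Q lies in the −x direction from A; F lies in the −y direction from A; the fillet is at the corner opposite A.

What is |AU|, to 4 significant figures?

48.52

A is at the origin; A and Q share the same y with |AQ| = 28.6 and Q on the −x side, so Q = (-28.60, 0.000). AF is vertical with |AF| = 49.7 and F on the −y side, so F = (0.000, -49.70). The virtual corner opposite A is at (-28.60, -49.70). The tangent condition forces NU to be normal to QU and the tangent condition forces NT to be normal to TF, with radius 10.5, so the center N sits 10.5 in from both sides at N = (-18.10, -39.20). That places the tangent points at U = (-28.60, -39.20) on QU and T = (-18.10, -49.70) on TF. Then |AU| = |U − A| = 48.52.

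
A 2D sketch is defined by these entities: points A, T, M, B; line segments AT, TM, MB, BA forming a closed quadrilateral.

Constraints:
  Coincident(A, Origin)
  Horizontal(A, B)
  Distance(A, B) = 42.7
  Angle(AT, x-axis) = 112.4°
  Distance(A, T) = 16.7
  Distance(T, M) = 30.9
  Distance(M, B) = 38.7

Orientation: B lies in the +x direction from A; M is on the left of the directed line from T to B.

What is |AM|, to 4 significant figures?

37.28

A is at the origin; A and B share the same y with |AB| = 42.7 and B in +x, so B = (42.7, 0). AT runs at 112.4° with |AT| = 16.7, so T = (-6.364, 15.44). M is determined by |TM| = 30.9 and |MB| = 38.7 together: it lies at the intersection of circle(T, 30.9) and circle(B, 38.7). With |TB| = 51.44, the foot of the radical line on TB is 20.44 from T and the perpendicular offset is √(30.9² − 20.44²) = 23.17. Taking the left-of-TB solution: M = (20.09, 31.41).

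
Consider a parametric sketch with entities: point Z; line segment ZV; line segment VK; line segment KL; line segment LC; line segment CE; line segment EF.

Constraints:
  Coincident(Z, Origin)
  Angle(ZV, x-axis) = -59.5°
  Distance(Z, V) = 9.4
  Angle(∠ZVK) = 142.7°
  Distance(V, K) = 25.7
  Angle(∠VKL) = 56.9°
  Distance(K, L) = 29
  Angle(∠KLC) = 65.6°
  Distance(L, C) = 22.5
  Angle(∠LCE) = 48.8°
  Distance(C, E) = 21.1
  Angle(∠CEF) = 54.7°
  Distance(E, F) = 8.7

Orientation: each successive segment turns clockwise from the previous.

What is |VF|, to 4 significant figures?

19.40

Z is at the origin; ZV runs at -59.5° with length 9.4, so V = (4.771, -8.099). ∠ZVK = 142.7° gives VK at -96.80° from the x-axis; with |VK| = 25.7, K = (1.728, -33.62). ∠VKL = 56.9° gives KL at 140.1° from the x-axis; with |KL| = 29.0, L = (-20.52, -15.02). ∠KLC = 65.6° gives LC at 25.70° from the x-axis; with |LC| = 22.5, C = (-0.2457, -5.259). ∠LCE = 48.8° gives CE at -105.5° from the x-axis; with |CE| = 21.1, E = (-5.884, -25.59). ∠CEF = 54.7° gives EF at 129.2° from the x-axis; with |EF| = 8.7, F = (-11.38, -18.85). Then |VF| = |F − V| = 19.40.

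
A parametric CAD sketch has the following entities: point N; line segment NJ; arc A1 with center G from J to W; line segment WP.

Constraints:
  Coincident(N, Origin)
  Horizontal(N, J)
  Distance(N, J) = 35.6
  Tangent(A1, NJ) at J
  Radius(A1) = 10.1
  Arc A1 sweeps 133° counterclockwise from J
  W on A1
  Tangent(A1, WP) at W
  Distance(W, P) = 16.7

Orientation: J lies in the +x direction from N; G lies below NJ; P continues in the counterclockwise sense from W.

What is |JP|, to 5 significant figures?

29.475

On A1, J sits at bearing 90° from G; a 133° counterclockwise sweep puts W at bearing 223°, so W = G + 10.1·(cos 223°, sin 223°) = (28.213, -16.988). A1 meets WP tangentially, so GW is at right angles to WP, so WP runs along (−sin 223°, cos 223°); with |WP| = 16.7, P = (39.603, -29.202). Then |JP| = |P − J| = 29.475.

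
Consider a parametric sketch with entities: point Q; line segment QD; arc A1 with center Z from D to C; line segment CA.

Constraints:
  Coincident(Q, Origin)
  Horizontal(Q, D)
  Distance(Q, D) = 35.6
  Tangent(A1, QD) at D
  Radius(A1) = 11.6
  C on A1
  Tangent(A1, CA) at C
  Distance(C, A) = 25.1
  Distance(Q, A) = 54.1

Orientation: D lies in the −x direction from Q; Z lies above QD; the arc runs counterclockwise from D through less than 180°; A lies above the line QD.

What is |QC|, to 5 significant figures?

30.608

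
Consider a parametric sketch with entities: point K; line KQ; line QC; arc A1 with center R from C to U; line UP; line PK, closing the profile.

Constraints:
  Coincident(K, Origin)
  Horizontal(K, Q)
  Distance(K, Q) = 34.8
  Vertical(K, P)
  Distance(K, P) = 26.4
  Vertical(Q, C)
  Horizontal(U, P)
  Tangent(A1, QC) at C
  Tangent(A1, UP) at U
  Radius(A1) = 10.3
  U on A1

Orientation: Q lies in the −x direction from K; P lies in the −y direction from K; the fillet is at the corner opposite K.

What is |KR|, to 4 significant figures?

29.32

K is at the origin; K and Q share the same y with |KQ| = 34.8 and Q on the −x side, so Q = (-34.80, 0.000). K and P share the same x with |KP| = 26.4 and P on the −y side, so P = (0.000, -26.40). The virtual corner opposite K is at (-34.80, -26.40). Tangency of A1 to QC means the radius RC is perpendicular to QC and A1 meets UP tangentially, so RU is at right angles to UP, with radius 10.3, so the center R sits 10.3 in from both sides at R = (-24.50, -16.10). Then |KR| = |R − K| = 29.32.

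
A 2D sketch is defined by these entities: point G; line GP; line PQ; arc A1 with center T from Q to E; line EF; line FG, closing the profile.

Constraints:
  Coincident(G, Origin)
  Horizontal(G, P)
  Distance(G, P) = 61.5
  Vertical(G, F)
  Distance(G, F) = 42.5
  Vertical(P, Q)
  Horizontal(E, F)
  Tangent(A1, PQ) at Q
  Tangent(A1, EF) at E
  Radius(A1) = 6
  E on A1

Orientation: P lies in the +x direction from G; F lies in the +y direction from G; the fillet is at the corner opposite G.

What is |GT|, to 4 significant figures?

66.43

G is at the origin; GP is horizontal with |GP| = 61.5 and P on the +x side, so P = (61.50, 0.000). GF is vertical with |GF| = 42.5 and F on the +y side, so F = (0.000, 42.50). The virtual corner opposite G is at (61.50, 42.50). The tangent condition forces TQ to be normal to PQ and since A1 is tangent to EF there, TE ⟂ EF, with radius 6.0, so the center T sits 6.0 in from both sides at T = (55.50, 36.50). Then |GT| = |T − G| = 66.43.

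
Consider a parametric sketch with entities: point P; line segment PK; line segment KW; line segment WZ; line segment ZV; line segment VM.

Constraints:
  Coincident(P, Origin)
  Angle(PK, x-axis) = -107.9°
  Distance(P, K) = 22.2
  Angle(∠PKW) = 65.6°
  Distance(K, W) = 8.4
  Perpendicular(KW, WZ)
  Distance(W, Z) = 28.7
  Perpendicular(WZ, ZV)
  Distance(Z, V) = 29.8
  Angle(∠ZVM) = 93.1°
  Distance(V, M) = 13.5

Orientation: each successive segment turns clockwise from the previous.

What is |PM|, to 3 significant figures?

31.7

P is at the origin; PK runs at -107.9° with length 22.2, so K = (-6.82, -21.1). ∠PKW = 65.6° gives KW at 138° from the x-axis; with |KW| = 8.4, W = (-13.0, -15.5). KW ⟂ WZ, so WZ runs at 47.7°; with |WZ| = 28.7, Z = (6.28, 5.76). WZ ⟂ ZV, so ZV runs at -42.3°; with |ZV| = 29.8, V = (28.3, -14.3). ∠ZVM = 93.1° gives VM at -129° from the x-axis; with |VM| = 13.5, M = (19.8, -24.8). Then |PM| = |M − P| = 31.7.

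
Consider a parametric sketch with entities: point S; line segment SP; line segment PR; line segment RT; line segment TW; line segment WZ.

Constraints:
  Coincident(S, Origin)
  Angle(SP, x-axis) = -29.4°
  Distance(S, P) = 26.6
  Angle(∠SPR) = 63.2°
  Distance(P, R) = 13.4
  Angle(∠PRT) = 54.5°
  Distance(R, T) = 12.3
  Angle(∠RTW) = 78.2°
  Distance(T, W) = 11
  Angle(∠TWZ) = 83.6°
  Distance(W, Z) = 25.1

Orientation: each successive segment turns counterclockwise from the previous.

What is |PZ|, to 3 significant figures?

23.0

S is at the origin; SP runs at -29.4° with length 26.6, so P = (23.2, -13.1). ∠SPR = 63.2° gives PR at 87.4° from the x-axis; with |PR| = 13.4, R = (23.8, 0.328). ∠PRT = 54.5° gives RT at -147° from the x-axis; with |RT| = 12.3, T = (13.5, -6.35). ∠RTW = 78.2° gives TW at -45.3° from the x-axis; with |TW| = 11.0, W = (21.2, -14.2). ∠TWZ = 83.6° gives WZ at 51.1° from the x-axis; with |WZ| = 25.1, Z = (37.0, 5.36). Then |PZ| = |Z − P| = 23.0.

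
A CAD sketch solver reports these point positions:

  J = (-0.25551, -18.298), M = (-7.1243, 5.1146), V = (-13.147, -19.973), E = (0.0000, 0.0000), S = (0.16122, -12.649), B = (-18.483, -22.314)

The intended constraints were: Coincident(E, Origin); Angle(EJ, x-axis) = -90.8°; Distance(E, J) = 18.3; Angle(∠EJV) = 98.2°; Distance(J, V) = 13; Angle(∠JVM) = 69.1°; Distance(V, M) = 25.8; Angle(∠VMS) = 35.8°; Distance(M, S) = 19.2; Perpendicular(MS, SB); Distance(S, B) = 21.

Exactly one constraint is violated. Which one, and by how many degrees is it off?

Perpendicular(MS, SB) — off by 5.10°.

E = (0.00, 0.00) ✓; EJ at -90.80° ✓; |EJ| = 18.30 ✓; ∠EJV = 98.20° ✓; |JV| = 13.00 ✓; ∠JVM = 69.10° ✓; |VM| = 25.80 ✓; ∠VMS = 35.80° ✓; |MS| = 19.20 ✓; ∠(MS, SB) = 84.90° ✗; |SB| = 21.00 ✓.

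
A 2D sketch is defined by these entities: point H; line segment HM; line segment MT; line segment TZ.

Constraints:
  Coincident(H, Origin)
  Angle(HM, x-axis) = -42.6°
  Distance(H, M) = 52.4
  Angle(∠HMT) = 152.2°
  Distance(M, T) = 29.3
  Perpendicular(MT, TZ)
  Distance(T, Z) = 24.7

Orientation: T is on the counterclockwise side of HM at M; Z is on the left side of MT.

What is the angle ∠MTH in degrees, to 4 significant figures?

17.90°

H is at the origin; HM runs at -42.6° with length 52.4, so M = 52.4·(cos -42.6°, sin -42.6°) = (38.57, -35.47). ∠HMT = 152.2°, so MT runs at -42.6° + (180° − 152.2°) = -14.80° from the x-axis; with |MT| = 29.3, T = M + 29.3·(cos -14.80°, sin -14.80°) = (66.90, -42.95). Then cos ∠MTH = TM·TH / (|TM||TH|), giving 17.90°.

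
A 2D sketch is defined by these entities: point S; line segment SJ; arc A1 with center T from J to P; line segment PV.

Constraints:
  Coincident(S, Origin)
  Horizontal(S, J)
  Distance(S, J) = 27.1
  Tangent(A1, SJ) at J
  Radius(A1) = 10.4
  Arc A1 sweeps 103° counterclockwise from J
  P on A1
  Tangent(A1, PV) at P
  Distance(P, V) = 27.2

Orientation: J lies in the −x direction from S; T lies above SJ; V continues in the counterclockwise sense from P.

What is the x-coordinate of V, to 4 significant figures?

-23.09

On A1, J sits at bearing -90° from T; a 103° counterclockwise sweep puts P at bearing 13°, so P = T + 10.4·(cos 13°, sin 13°) = (-16.97, 12.74). Since A1 is tangent to PV there, TP ⟂ PV, so PV runs along (−sin 13°, cos 13°); with |PV| = 27.2, V = (-23.09, 39.24). So V.x = -23.09.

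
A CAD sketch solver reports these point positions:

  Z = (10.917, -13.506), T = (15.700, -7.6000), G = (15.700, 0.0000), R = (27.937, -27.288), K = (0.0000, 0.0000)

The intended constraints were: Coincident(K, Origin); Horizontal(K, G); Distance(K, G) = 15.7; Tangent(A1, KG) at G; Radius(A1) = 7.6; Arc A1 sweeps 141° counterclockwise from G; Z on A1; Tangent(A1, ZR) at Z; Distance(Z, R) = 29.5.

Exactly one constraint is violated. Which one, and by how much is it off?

Distance(Z, R) = 29.5 — off by 7.60.

K = (0.00, 0.00) ✓; K.y = 0.00, G.y = 0.00 ✓; |KG| = 15.70 ✓; ∠(TG, GK) = 90.00° ✓; |TG| = 7.600 ✓; bearing(T→Z) − bearing(T→G) = 141.0° ✓; |TZ| = 7.600 ✓; ∠(TZ, ZR) = 90.00° ✓; |ZR| = 21.90 ✗.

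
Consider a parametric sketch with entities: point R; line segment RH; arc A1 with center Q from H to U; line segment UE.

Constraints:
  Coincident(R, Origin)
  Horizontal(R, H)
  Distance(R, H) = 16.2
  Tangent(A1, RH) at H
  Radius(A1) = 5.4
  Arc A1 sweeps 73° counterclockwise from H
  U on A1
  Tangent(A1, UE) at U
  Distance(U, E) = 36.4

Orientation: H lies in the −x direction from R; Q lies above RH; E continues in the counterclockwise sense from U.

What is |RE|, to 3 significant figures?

38.6

R is at the origin; R and H share the same y with |RH| = 16.2 and H on the −x side, so H = (-16.2, 0.00). Since A1 is tangent to RH there, QH ⟂ RH, so Q = H + (0, 5.4) = (-16.2, 5.40). On A1, H sits at bearing -90° from Q; a 73° counterclockwise sweep puts U at bearing -17°, so U = Q + 5.4·(cos -17°, sin -17°) = (-11.0, 3.82). A1 meets UE tangentially, so QU is at right angles to UE, so UE runs along (−sin -17°, cos -17°); with |UE| = 36.4, E = (-0.394, 38.6). Then |RE| = |E − R| = 38.6.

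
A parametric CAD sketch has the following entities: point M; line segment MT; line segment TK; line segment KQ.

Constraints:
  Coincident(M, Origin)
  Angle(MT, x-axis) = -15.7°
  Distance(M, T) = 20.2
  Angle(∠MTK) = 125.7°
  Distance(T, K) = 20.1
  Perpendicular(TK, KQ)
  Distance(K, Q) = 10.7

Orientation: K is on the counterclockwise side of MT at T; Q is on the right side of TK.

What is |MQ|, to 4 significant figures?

41.85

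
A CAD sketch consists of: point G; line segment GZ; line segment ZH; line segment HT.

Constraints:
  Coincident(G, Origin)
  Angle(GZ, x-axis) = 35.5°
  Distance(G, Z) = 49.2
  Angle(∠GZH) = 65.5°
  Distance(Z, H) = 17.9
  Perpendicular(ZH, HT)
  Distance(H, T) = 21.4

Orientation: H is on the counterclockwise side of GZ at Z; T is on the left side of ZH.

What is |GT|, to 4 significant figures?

23.50

G is at the origin; GZ runs at 35.5° with length 49.2, so Z = 49.2·(cos 35.5°, sin 35.5°) = (40.05, 28.57). ∠GZH = 65.5°, so ZH runs at 35.5° + (180° − 65.5°) = 150.0° from the x-axis; with |ZH| = 17.9, H = Z + 17.9·(cos 150.0°, sin 150.0°) = (24.55, 37.52). ZH ⟂ HT; with |HT| = 21.4 on the left of ZH, T = H + 21.4·(-0.5000, -0.8660) = (13.85, 18.99). Then |GT| = |T − G| = 23.50.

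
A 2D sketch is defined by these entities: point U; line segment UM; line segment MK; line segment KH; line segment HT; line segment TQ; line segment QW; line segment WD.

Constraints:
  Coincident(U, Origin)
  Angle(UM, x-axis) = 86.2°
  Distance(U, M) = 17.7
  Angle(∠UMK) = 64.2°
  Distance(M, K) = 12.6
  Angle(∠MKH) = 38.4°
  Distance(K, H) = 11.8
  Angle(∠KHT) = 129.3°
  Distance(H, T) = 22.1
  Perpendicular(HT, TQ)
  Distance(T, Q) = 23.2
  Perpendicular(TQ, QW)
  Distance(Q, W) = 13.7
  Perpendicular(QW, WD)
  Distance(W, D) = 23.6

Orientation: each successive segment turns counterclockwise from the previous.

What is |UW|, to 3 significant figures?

33.9

The perpendicularity gives TQ at right angles to HT, so TQ runs at 124°; with |TQ| = 23.2, Q = (5.99, 41.2). TQ ⟂ QW, so QW runs at -146°; with |QW| = 13.7, W = (-5.32, 33.5). Then |UW| = |W − U| = 33.9.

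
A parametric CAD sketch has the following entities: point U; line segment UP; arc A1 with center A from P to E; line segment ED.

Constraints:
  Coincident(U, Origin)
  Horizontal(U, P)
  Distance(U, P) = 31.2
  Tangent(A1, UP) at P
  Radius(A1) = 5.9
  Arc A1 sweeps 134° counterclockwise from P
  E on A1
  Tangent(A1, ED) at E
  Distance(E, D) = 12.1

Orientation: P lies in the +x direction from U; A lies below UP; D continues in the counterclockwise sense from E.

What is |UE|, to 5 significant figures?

28.750

Tangency of A1 to UP means the radius AP is perpendicular to UP, so A = P + (0, -5.9) = (31.200, -5.9000). On A1, P sits at bearing 90° from A; a 134° counterclockwise sweep puts E at bearing 224°, so E = A + 5.9·(cos 224°, sin 224°) = (26.956, -9.9985). Then |UE| = |E − U| = 28.750.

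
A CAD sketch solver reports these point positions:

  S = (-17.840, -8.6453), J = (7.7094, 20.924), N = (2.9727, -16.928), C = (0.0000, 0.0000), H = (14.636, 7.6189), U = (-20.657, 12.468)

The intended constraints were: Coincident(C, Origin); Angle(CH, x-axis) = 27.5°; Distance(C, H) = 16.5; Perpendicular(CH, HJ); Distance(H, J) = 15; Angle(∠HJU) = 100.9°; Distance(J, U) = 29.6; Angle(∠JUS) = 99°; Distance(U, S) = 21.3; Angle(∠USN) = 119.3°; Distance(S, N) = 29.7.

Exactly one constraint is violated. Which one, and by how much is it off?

Distance(S, N) = 29.7 — off by 7.30.

C = (0.00, 0.00) ✓; CH at 27.50° ✓; |CH| = 16.50 ✓; ∠(CH, HJ) = 90.00° ✓; |HJ| = 15.00 ✓; ∠HJU = 100.9° ✓; |JU| = 29.60 ✓; ∠JUS = 99.00° ✓; |US| = 21.30 ✓; ∠USN = 119.3° ✓; |SN| = 22.40 ✗.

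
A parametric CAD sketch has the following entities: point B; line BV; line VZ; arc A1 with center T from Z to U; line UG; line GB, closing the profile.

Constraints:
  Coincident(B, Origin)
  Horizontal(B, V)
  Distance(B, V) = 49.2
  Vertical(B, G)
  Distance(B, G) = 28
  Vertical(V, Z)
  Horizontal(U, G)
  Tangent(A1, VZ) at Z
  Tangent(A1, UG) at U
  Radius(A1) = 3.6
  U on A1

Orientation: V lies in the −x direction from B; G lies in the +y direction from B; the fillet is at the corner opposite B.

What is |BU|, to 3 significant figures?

53.5

B is at the origin; BV is horizontal with |BV| = 49.2 and V on the −x side, so V = (-49.2, 0.00). BG is vertical with |BG| = 28.0 and G on the +y side, so G = (0.00, 28.0). The virtual corner opposite B is at (-49.2, 28.0). Tangency of A1 to VZ means the radius TZ is perpendicular to VZ and since A1 is tangent to UG there, TU ⟂ UG, with radius 3.6, so the center T sits 3.6 in from both sides at T = (-45.6, 24.4). That places the tangent points at Z = (-49.2, 24.4) on VZ and U = (-45.6, 28.0) on UG. Then |BU| = |U − B| = 53.5.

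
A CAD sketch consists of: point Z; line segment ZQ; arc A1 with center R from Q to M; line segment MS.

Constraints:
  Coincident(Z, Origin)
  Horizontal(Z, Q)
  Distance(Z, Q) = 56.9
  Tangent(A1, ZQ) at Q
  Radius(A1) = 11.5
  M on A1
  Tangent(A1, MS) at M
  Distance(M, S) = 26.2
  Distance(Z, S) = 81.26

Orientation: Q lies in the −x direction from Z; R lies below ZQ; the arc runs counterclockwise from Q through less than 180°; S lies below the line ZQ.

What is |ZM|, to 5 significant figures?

68.788

Checks: |RM| = 11.50 ✓; ∠(RM, MS) = 90.00° ✓; |MS| = 26.20 ✓; |ZS| = 81.26 ✓.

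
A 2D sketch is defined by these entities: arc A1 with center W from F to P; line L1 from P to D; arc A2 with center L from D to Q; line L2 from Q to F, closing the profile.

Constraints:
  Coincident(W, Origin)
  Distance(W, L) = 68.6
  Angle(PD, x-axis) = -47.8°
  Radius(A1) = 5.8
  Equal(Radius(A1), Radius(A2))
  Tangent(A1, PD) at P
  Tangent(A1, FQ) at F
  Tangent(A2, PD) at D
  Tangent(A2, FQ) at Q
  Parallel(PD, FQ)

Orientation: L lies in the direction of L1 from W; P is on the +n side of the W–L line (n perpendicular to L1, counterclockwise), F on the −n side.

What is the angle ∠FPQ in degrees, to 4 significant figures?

80.40°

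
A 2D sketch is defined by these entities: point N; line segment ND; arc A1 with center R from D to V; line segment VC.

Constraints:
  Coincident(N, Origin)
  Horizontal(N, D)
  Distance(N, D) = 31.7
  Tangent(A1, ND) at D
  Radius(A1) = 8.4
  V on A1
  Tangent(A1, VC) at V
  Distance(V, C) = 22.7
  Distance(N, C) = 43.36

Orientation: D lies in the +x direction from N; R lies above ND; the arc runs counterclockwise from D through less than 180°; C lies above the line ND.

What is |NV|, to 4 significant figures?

41.04

Checks: N = (0.00, 0.00) ✓; |RV| = 8.400 ✓; ∠(RV, VC) = 90.00° ✓; |VC| = 22.70 ✓; |NC| = 43.36 ✓.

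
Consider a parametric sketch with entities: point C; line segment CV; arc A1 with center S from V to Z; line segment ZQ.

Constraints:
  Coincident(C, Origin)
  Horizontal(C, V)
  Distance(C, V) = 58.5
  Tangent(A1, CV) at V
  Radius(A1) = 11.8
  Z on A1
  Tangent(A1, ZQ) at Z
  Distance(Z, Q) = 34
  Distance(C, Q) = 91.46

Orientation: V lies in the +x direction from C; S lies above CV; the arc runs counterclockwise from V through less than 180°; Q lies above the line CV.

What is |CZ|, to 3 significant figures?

69.6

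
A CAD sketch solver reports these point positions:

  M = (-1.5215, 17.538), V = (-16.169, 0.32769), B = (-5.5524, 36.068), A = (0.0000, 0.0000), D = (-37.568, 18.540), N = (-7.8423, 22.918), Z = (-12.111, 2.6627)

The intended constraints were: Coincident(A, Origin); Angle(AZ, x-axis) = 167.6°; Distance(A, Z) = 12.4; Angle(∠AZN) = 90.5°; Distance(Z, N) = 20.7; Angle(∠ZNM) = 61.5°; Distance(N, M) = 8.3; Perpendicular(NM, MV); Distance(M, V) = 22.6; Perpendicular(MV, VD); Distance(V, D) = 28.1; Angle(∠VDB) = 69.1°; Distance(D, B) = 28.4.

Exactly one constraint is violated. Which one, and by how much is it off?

Distance(D, B) = 28.4 — off by 8.10.

A = (0.00, 0.00) ✓; AZ at 167.6° ✓; |AZ| = 12.40 ✓; ∠AZN = 90.50° ✓; |ZN| = 20.70 ✓; ∠ZNM = 61.50° ✓; |NM| = 8.300 ✓; ∠(NM, MV) = 90.00° ✓; |MV| = 22.60 ✓; ∠(MV, VD) = 90.00° ✓; |VD| = 28.10 ✓; ∠VDB = 69.10° ✓; |DB| = 36.50 ✗.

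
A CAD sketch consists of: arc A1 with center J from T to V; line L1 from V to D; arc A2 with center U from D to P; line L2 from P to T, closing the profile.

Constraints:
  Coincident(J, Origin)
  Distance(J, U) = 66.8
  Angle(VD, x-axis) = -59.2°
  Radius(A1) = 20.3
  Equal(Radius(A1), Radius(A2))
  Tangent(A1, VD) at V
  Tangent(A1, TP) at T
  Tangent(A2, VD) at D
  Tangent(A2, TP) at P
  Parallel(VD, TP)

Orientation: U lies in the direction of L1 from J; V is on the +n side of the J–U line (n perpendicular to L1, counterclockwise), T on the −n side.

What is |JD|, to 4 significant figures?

69.82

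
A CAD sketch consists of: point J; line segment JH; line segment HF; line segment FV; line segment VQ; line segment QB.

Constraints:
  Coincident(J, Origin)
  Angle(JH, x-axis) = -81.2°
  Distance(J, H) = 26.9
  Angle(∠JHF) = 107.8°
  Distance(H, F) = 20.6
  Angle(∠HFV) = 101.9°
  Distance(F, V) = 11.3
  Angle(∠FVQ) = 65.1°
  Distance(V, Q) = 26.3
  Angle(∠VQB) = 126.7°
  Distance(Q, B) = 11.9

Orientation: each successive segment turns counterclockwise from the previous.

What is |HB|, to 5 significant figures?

9.4372

J is at the origin; JH runs at -81.2° with length 26.9, so H = (4.1153, -26.583). ∠JHF = 107.8° gives HF at -9.0000° from the x-axis; with |HF| = 20.6, F = (24.462, -29.806). ∠HFV = 101.9° gives FV at 69.100° from the x-axis; with |FV| = 11.3, V = (28.493, -19.249). ∠FVQ = 65.1° gives VQ at -176.00° from the x-axis; with |VQ| = 26.3, Q = (2.2569, -21.084). ∠VQB = 126.7° gives QB at -122.70° from the x-axis; with |QB| = 11.9, B = (-4.1720, -31.098). Then |HB| = |B − H| = 9.4372.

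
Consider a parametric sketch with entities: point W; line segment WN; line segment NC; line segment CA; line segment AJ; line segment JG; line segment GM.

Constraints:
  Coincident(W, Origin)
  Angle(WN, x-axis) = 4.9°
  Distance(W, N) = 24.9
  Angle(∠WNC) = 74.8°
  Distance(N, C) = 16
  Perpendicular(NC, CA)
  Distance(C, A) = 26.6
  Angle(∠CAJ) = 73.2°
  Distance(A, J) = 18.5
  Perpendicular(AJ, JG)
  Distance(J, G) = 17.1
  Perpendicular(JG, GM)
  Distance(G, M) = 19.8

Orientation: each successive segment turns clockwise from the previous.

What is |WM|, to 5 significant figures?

20.625

AJ ⟂ JG, so JG runs at -27.100°; with |JG| = 17.1, G = (19.427, -0.18002). The perpendicularity gives GM at right angles to JG, so GM runs at -117.10°; with |GM| = 19.8, M = (10.407, -17.806). Then |WM| = |M − W| = 20.625.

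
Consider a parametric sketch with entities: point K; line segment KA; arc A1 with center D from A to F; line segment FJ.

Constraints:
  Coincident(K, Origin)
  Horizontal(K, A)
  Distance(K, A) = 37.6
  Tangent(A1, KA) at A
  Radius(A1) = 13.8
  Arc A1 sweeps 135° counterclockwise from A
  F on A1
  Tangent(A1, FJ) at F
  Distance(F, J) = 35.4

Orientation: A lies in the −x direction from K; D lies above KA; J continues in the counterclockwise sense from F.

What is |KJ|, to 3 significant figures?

71.8

On A1, A sits at bearing -90° from D; a 135° counterclockwise sweep puts F at bearing 45°, so F = D + 13.8·(cos 45°, sin 45°) = (-27.8, 23.6). Tangency of A1 to FJ means the radius DF is perpendicular to FJ, so FJ runs along (−sin 45°, cos 45°); with |FJ| = 35.4, J = (-52.9, 48.6). Then |KJ| = |J − K| = 71.8.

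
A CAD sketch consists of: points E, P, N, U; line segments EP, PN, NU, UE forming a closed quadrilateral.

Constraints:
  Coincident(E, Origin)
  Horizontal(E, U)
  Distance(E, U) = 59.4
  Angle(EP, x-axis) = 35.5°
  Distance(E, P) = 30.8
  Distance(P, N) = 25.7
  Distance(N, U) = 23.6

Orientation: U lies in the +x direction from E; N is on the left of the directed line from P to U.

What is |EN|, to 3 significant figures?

55.0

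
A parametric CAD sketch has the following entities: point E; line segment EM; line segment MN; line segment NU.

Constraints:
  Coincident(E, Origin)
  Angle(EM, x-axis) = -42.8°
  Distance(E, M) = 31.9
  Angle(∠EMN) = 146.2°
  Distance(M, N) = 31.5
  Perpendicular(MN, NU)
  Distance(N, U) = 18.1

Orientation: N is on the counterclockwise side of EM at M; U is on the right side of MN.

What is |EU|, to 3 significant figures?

68.2

E is at the origin; EM runs at -42.8° with length 31.9, so M = 31.9·(cos -42.8°, sin -42.8°) = (23.4, -21.7). ∠EMN = 146.2°, so MN runs at -42.8° + (180° − 146.2°) = -9.00° from the x-axis; with |MN| = 31.5, N = M + 31.5·(cos -9.00°, sin -9.00°) = (54.5, -26.6). MN ⟂ NU; with |NU| = 18.1 on the right of MN, U = N + 18.1·(-0.156, -0.988) = (51.7, -44.5). Then |EU| = |U − E| = 68.2.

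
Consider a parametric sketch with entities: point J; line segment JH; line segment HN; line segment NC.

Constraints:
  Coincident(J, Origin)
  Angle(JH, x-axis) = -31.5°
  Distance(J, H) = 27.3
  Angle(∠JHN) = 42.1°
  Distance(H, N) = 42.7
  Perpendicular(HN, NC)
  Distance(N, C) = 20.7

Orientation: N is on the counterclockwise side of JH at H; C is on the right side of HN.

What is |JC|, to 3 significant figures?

45.0

J is at the origin; JH runs at -31.5° with length 27.3, so H = 27.3·(cos -31.5°, sin -31.5°) = (23.3, -14.3). ∠JHN = 42.1°, so HN runs at -31.5° + (180° − 42.1°) = 106° from the x-axis; with |HN| = 42.7, N = H + 42.7·(cos 106°, sin 106°) = (11.2, 26.7). HN ⟂ NC; with |NC| = 20.7 on the right of HN, C = N + 20.7·(0.959, 0.282) = (31.1, 32.5). Then |JC| = |C − J| = 45.0.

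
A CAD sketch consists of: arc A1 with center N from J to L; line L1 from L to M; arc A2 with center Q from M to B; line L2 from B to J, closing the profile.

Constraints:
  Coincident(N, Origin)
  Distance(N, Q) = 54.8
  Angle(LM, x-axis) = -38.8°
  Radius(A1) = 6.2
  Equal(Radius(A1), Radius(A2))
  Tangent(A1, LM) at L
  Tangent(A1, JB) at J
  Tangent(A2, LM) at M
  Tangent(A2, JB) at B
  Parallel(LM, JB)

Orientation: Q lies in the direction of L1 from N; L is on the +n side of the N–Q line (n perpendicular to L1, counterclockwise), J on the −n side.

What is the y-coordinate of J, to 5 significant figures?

-4.8319

N is at the origin and Q lies 54.8 along u from N, so Q = 54.8·u = (42.708, -34.338). Tangency of A1 to both parallel lines with radius 6.2 puts L and J at N ± 6.2·n: L = (3.8849, 4.8319), J = (-3.8849, -4.8319). So J.y = -4.8319.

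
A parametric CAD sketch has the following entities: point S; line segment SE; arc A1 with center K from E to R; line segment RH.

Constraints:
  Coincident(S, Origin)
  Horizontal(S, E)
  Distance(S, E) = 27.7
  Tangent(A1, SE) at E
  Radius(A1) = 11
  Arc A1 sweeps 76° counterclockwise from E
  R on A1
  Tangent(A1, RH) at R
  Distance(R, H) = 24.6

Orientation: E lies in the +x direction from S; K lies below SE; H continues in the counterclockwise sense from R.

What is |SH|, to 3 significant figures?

34.1

S is at the origin; SE is horizontal with |SE| = 27.7 and E on the +x side, so E = (27.7, 0.00). A1 meets SE tangentially, so KE is at right angles to SE, so K = E + (0, -11) = (27.7, -11.0). On A1, E sits at bearing 90° from K; a 76° counterclockwise sweep puts R at bearing 166°, so R = K + 11.0·(cos 166°, sin 166°) = (17.0, -8.34). The tangent condition forces KR to be normal to RH, so RH runs along (−sin 166°, cos 166°); with |RH| = 24.6, H = (11.1, -32.2). Then |SH| = |H − S| = 34.1.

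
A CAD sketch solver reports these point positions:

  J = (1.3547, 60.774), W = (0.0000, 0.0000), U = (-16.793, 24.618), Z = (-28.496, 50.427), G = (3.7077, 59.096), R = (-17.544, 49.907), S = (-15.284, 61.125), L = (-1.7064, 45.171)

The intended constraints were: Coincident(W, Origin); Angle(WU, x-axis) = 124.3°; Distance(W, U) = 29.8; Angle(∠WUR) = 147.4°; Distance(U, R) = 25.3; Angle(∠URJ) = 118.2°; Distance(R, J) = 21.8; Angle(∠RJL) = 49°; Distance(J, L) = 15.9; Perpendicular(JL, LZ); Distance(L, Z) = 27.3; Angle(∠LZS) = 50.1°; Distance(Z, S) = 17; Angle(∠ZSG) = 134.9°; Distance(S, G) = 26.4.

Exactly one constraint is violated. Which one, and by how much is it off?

Distance(S, G) = 26.4 — off by 7.30.

W = (0.00, 0.00) ✓; WU at 124.3° ✓; |WU| = 29.80 ✓; ∠WUR = 147.4° ✓; |UR| = 25.30 ✓; ∠URJ = 118.2° ✓; |RJ| = 21.80 ✓; ∠RJL = 49.00° ✓; |JL| = 15.90 ✓; ∠(JL, LZ) = 90.00° ✓; |LZ| = 27.30 ✓; ∠LZS = 50.10° ✓; |ZS| = 17.00 ✓; ∠ZSG = 134.9° ✓; |SG| = 19.10 ✗.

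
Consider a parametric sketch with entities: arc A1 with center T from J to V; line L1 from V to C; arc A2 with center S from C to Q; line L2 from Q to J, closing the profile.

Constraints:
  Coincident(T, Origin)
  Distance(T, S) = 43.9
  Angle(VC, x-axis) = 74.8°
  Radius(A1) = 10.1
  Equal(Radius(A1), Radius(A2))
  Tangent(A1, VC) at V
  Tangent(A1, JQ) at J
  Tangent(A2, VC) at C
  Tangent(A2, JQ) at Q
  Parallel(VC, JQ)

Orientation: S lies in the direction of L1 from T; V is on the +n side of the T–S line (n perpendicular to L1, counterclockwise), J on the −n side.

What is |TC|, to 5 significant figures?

45.047

The slot axis is L1's direction at 74.8°, so u = (cos 74.8°, sin 74.8°) = (0.26219, 0.96502) and n = (−sin 74.8°, cos 74.8°) = (-0.96502, 0.26219). T is at the origin and S lies 43.9 along u from T, so S = 43.9·u = (11.510, 42.364). Tangency of A1 to both parallel lines with radius 10.1 puts V and J at T ± 10.1·n: V = (-9.7467, 2.6481), J = (9.7467, -2.6481). Equal radii place C and Q the same way about S: C = S + 10.1·n = (1.7634, 45.012), Q = S − 10.1·n = (21.257, 39.716). Then |TC| = |C − T| = 45.047.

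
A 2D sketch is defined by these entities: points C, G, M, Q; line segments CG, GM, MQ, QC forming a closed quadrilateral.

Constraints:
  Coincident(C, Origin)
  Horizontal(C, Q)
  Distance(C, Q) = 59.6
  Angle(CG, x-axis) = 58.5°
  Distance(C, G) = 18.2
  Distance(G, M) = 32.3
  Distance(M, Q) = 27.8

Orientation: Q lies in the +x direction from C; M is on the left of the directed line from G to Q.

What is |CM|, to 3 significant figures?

46.4

C is at the origin; C and Q share the same y with |CQ| = 59.6 and Q in +x, so Q = (59.6, 0). CG runs at 58.5° with |CG| = 18.2, so G = (9.51, 15.5). M is determined by |GM| = 32.3 and |MQ| = 27.8 together: it lies at the intersection of circle(G, 32.3) and circle(Q, 27.8). With |GQ| = 52.4, the foot of the radical line on GQ is 28.8 from G and the perpendicular offset is √(32.3² − 28.8²) = 14.6. Taking the left-of-GQ solution: M = (41.3, 21.0).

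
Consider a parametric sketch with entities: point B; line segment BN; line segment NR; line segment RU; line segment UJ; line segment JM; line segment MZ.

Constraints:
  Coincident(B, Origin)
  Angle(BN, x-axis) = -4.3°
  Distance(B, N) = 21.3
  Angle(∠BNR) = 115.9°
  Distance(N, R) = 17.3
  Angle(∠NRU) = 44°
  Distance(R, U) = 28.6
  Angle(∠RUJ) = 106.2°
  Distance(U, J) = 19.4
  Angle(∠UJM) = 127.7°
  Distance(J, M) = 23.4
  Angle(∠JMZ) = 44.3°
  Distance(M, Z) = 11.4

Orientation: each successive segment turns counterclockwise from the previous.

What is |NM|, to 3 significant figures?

26.7

B is at the origin; BN runs at -4.3° with length 21.3, so N = (21.2, -1.60). ∠BNR = 115.9° gives NR at 59.8° from the x-axis; with |NR| = 17.3, R = (29.9, 13.4). ∠NRU = 44.0° gives RU at -164° from the x-axis; with |RU| = 28.6, U = (2.42, 5.57). ∠RUJ = 106.2° gives UJ at -90.4° from the x-axis; with |UJ| = 19.4, J = (2.29, -13.8). ∠UJM = 127.7° gives JM at -38.1° from the x-axis; with |JM| = 23.4, M = (20.7, -28.3). Then |NM| = |M − N| = 26.7.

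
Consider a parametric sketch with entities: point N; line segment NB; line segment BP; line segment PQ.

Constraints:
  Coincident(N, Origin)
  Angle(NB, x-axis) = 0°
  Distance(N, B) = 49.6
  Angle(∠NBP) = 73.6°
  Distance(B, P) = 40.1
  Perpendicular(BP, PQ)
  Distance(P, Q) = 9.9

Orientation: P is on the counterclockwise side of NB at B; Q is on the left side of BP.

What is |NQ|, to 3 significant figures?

45.8

N is at the origin; NB runs at 0.0° with length 49.6, so B = 49.6·(cos 0.0°, sin 0.0°) = (49.6, 0.00). ∠NBP = 73.6°, so BP runs at 0.0° + (180° − 73.6°) = 106° from the x-axis; with |BP| = 40.1, P = B + 40.1·(cos 106°, sin 106°) = (38.3, 38.5). BP ⟂ PQ; with |PQ| = 9.9 on the left of BP, Q = P + 9.9·(-0.959, -0.282) = (28.8, 35.7). Then |NQ| = |Q − N| = 45.8.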